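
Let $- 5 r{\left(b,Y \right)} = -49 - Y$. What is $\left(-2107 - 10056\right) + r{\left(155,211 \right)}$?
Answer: $-12111$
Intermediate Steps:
$r{\left(b,Y \right)} = \frac{49}{5} + \frac{Y}{5}$ ($r{\left(b,Y \right)} = - \frac{-49 - Y}{5} = \frac{49}{5} + \frac{Y}{5}$)
$\left(-2107 - 10056\right) + r{\left(155,211 \right)} = \left(-2107 - 10056\right) + \left(\frac{49}{5} + \frac{1}{5} \cdot 211\right) = -12163 + \left(\frac{49}{5} + \frac{211}{5}\right) = -12163 + 52 = -12111$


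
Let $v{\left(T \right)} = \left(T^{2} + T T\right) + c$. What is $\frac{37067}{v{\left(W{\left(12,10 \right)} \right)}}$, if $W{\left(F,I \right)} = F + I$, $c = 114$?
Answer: $\frac{37067}{1082} \approx 34.258$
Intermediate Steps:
$v{\left(T \right)} = 114 + 2 T^{2}$ ($v{\left(T \right)} = \left(T^{2} + T T\right) + 114 = \left(T^{2} + T^{2}\right) + 114 = 2 T^{2} + 114 = 114 + 2 T^{2}$)
$\frac{37067}{v{\left(W{\left(12,10 \right)} \right)}} = \frac{37067}{114 + 2 \left(12 + 10\right)^{2}} = \frac{37067}{114 + 2 \cdot 22^{2}} = \frac{37067}{114 + 2 \cdot 484} = \frac{37067}{114 + 968} = \frac{37067}{1082}$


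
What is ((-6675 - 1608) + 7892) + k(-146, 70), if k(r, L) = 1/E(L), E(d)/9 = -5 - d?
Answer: -263926/675 ≈ -391.00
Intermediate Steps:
E(d) = -45 - 9*d (E(d) = 9*(-5 - d) = -45 - 9*d)
k(r, L) = 1/(-45 - 9*L)
((-6675 - 1608) + 7892) + k(-146, 70) = ((-6675 - 1608) + 7892) - 1/(45 + 9*70) = (-8283 + 7892) - 1/(45 + 630) = -391 - 1/675 = -263926/675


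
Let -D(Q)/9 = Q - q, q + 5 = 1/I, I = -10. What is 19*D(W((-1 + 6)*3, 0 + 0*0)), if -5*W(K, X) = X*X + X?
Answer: -8721/10 ≈ -872.10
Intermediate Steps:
q = -51/10 (q = -5 + 1/(-10) = -5 - ⅒ = -51/10 ≈ -5.1000)
W(K, X) = -X/5 - X²/5 (W(K, X) = -(X*X + X)/5 = -(X² + X)/5 = -(X + X²)/5 = -X/5 - X²/5)
D(Q) = -459/10 - 9*Q (D(Q) = -9*(Q - 1*(-51/10)) = -9*(Q + 51/10) = -9*(51/10 + Q) = -459/10 - 9*Q)
19*D(W((-1 + 6)*3, 0 + 0*0)) = 19*(-459/10 - (-9)*(0 + 0*0)*(1 + (0 + 0*0))/5) = 19*(-459/10 - (-9)*(0 + 0)*(1 + (0 + 0))/5) = 19*(-459/10 - (-9)*0*(1 + 0)/5) = 19*(-459/10 - (-9)*0/5) = 19*(-459/10 - 9*0) = 19*(-459/10 + 0) = 19*(-459/10) = -8721/10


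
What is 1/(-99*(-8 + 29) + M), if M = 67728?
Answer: 1/65649 ≈ 1.5233e-5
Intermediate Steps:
1/(-99*(-8 + 29) + M) = 1/(-99*(-8 + 29) + 67728) = 1/(-99*21 + 67728) = 1/(-2079 + 67728) = 1/65649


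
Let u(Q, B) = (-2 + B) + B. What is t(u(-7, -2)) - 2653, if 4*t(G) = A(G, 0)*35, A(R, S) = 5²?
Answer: -9737/4 ≈ -2434.3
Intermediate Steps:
A(R, S) = 25
u(Q, B) = -2 + 2*B
t(G) = 875/4 (t(G) = (25*35)/4 = (¼)*875 = 875/4)
t(u(-7, -2)) - 2653 = 875/4 - 2653 = -9737/4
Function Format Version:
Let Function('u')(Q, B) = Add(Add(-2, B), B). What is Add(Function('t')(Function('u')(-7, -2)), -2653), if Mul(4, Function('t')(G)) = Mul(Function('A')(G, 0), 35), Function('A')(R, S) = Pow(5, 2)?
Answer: Rational(-9737, 4) ≈ -2434.3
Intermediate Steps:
Function('A')(R, S) = 25
Function('u')(Q, B) = Add(-2, Mul(2, B))
Function('t')(G) = Rational(875, 4) (Function('t')(G) = Mul(Rational(1, 4), Mul(25, 35)) = Mul(Rational(1, 4), 875) = Rational(875, 4))
Add(Function('t')(Function('u')(-7, -2)), -2653) = Add(Rational(875, 4), -2653) = Rational(-9737, 4)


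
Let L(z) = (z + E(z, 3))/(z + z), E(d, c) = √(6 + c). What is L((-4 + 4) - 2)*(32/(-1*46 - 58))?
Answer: 1/13 ≈ 0.076923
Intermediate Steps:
L(z) = (3 + z)/(2*z) (L(z) = (z + √(6 + 3))/(z + z) = (z + √9)/((2*z)) = (z + 3)*(1/(2*z)) = (3 + z)*(1/(2*z)) = (3 + z)/(2*z))
L((-4 + 4) - 2)*(32/(-1*46 - 58)) = ((3 + ((-4 + 4) - 2))/(2*((-4 + 4) - 2)))*(32/(-1*46 - 58)) = ((3 + (0 - 2))/(2*(0 - 2)))*(32/(-46 - 58)) = ((½)*(3 - 2)/(-2))*(32/(-104)) = ((½)*(-½)*1)*(32*(-1/104)) = -¼*(-4/13) = 1/13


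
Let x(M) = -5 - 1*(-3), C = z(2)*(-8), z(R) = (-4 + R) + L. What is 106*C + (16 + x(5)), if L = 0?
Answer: 1710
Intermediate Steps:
z(R) = -4 + R (z(R) = (-4 + R) + 0 = -4 + R)
C = 16 (C = (-4 + 2)*(-8) = -2*(-8) = 16)
x(M) = -2 (x(M) = -5 + 3 = -2)
106*C + (16 + x(5)) = 106*16 + (16 - 2) = 1696 + 14 = 1710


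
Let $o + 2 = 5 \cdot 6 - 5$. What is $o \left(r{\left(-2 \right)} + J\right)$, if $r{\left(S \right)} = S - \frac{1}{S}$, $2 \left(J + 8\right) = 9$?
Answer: $-115$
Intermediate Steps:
$J = - \frac{7}{2}$ ($J = -8 + \frac{1}{2} \cdot 9 = -8 + \frac{9}{2} = - \frac{7}{2} \approx -3.5$)
$o = 23$ ($o = -2 + \left(5 \cdot 6 - 5\right) = -2 + \left(30 - 5\right) = -2 + 25 = 23$)
$o \left(r{\left(-2 \right)} + J\right) = 23 \left(\left(-2 - \frac{1}{-2}\right) - \frac{7}{2}\right) = 23 \left(\left(-2 - - \frac{1}{2}\right) - \frac{7}{2}\right) = 23 \left(\left(-2 + \frac{1}{2}\right) - \frac{7}{2}\right) = 23 \left(- \frac{3}{2} - \frac{7}{2}\right) = 23 \left(-5\right) = -115$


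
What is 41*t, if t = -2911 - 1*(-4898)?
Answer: 81467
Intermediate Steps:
t = 1987 (t = -2911 + 4898 = 1987)
41*t = 41*1987 = 81467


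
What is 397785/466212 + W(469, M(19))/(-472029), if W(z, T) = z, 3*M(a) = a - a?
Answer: 62515800779/73355194716 ≈ 0.85223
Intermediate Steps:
M(a) = 0 (M(a) = (a - a)/3 = (1/3)*0 = 0)
397785/466212 + W(469, M(19))/(-472029) = 397785/466212 + 469/(-472029) = 397785*(1/466212) + 469*(-1/472029) = 132595/155404 - 469/472029 = 62515800779/73355194716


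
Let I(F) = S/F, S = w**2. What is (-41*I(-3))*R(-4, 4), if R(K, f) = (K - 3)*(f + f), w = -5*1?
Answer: -57400/3 ≈ -19133.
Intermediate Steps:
w = -5
S = 25 (S = (-5)**2 = 25)
R(K, f) = 2*f*(-3 + K) (R(K, f) = (-3 + K)*(2*f) = 2*f*(-3 + K))
I(F) = 25/F
(-41*I(-3))*R(-4, 4) = (-1025/(-3))*(2*4*(-3 - 4)) = (-1025*(-1)/3)*(2*4*(-7)) = -41*(-25/3)*(-56) = (1025/3)*(-56) = -57400/3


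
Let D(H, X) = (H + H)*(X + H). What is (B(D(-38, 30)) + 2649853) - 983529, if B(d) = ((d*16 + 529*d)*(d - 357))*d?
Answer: 50569853204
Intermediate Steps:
D(H, X) = 2*H*(H + X) (D(H, X) = (2*H)*(H + X) = 2*H*(H + X))
B(d) = 545*d**2*(-357 + d) (B(d) = ((16*d + 529*d)*(-357 + d))*d = ((545*d)*(-357 + d))*d = (545*d*(-357 + d))*d = 545*d**2*(-357 + d))
(B(D(-38, 30)) + 2649853) - 983529 = (545*(2*(-38)*(-38 + 30))**2*(-357 + 2*(-38)*(-38 + 30)) + 2649853) - 983529 = (545*(2*(-38)*(-8))**2*(-357 + 2*(-38)*(-8)) + 2649853) - 983529 = (545*608**2*(-357 + 608) + 2649853) - 983529 = (545*369664*251 + 2649853) - 983529 = (50568186880 + 2649853) - 983529 = 50570836733 - 983529 = 50569853204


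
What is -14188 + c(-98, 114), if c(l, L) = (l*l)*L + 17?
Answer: 1080685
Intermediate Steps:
c(l, L) = 17 + L*l² (c(l, L) = l²*L + 17 = L*l² + 17 = 17 + L*l²)
-14188 + c(-98, 114) = -14188 + (17 + 114*(-98)²) = -14188 + (17 + 114*9604) = -14188 + (17 + 1094856) = -14188 + 1094873 = 1080685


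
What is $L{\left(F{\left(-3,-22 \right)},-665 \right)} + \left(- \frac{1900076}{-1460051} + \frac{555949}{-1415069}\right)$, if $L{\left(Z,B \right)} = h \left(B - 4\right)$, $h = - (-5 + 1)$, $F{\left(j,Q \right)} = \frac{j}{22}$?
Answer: $- \frac{5526934078444999}{2066072908519} \approx -2675.1$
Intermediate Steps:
$F{\left(j,Q \right)} = \frac{j}{22}$ ($F{\left(j,Q \right)} = j \frac{1}{22} = \frac{j}{22}$)
$h = 4$ ($h = \left(-1\right) \left(-4\right) = 4$)
$L{\left(Z,B \right)} = -16 + 4 B$ ($L{\left(Z,B \right)} = 4 \left(B - 4\right) = 4 \left(-4 + B\right) = -16 + 4 B$)
$L{\left(F{\left(-3,-22 \right)},-665 \right)} + \left(- \frac{1900076}{-1460051} + \frac{555949}{-1415069}\right) = \left(-16 + 4 \left(-665\right)\right) + \left(- \frac{1900076}{-1460051} + \frac{555949}{-1415069}\right) = \left(-16 - 2660\right) + \left(\left(-1900076\right) \left(- \frac{1}{1460051}\right) + 555949 \left(- \frac{1}{1415069}\right)\right) = -2676 + \left(\frac{1900076}{1460051} - \frac{555949}{1415069}\right) = -2676 + \frac{1877024751845}{2066072908519} = - \frac{5526934078444999}{2066072908519}$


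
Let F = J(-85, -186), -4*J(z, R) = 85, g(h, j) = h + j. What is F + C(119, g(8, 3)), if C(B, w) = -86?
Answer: -429/4 ≈ -107.25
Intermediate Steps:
J(z, R) = -85/4 (J(z, R) = -1/4*85 = -85/4)
F = -85/4 ≈ -21.250
F + C(119, g(8, 3)) = -85/4 - 86 = -429/4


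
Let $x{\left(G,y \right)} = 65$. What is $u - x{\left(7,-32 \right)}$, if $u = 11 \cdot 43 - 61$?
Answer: $347$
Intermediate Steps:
$u = 412$ ($u = 473 - 61 = 412$)
$u - x{\left(7,-32 \right)} = 412 - 65 = 347$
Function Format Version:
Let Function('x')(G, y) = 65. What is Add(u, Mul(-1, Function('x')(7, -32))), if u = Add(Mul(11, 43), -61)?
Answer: 347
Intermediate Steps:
u = 412 (u = Add(473, -61) = 412)
Add(u, Mul(-1, Function('x')(7, -32))) = Add(412, Mul(-1, 65)) = Add(412, -65) = 347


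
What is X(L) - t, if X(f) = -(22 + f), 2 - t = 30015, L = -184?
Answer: 30175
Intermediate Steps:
t = -30013 (t = 2 - 1*30015 = 2 - 30015 = -30013)
X(f) = -22 - f
X(L) - t = (-22 - 1*(-184)) - 1*(-30013) = (-22 + 184) + 30013 = 162 + 30013 = 30175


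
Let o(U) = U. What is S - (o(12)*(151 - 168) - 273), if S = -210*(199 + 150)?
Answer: -72813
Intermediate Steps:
S = -73290 (S = -210*349 = -73290)
S - (o(12)*(151 - 168) - 273) = -73290 - (12*(151 - 168) - 273) = -73290 - (12*(-17) - 273) = -73290 - (-204 - 273) = -73290 - 1*(-477) = -73290 + 477 = -72813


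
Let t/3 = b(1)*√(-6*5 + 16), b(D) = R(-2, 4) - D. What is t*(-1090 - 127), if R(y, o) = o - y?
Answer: -18255*I*√14 ≈ -68304.0*I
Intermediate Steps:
b(D) = 6 - D (b(D) = (4 - 1*(-2)) - D = (4 + 2) - D = 6 - D)
t = 15*I*√14 (t = 3*((6 - 1*1)*√(-6*5 + 16)) = 3*((6 - 1)*√(-30 + 16)) = 3*(5*√(-14)) = 3*(5*(I*√14)) = 3*(5*I*√14) = 15*I*√14 ≈ 56.125*I)
t*(-1090 - 127) = (15*I*√14)*(-1090 - 127) = (15*I*√14)*(-1217) = -18255*I*√14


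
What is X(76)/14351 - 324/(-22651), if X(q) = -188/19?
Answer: 84086368/6176225519 ≈ 0.013615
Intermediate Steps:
X(q) = -188/19 (X(q) = -188*1/19 = -188/19)
X(76)/14351 - 324/(-22651) = -188/19/14351 - 324/(-22651) = -188/19*1/14351 - 324*(-1/22651) = -188/272669 + 324/22651 = 84086368/6176225519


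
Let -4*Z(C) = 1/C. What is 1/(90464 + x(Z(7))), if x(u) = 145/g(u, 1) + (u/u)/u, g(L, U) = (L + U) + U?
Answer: 11/995608 ≈ 1.1049e-5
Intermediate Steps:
g(L, U) = L + 2*U
Z(C) = -1/(4*C)
x(u) = 1/u + 145/(2 + u) (x(u) = 145/(u + 2*1) + (u/u)/u = 145/(u + 2) + 1/u = 145/(2 + u) + 1/u = 1/u + 145/(2 + u))
1/(90464 + x(Z(7))) = 1/(90464 + 2*(1 + 73*(-¼/7))/(((-¼/7))*(2 - ¼/7))) = 1/(90464 + 2*(1 + 73*(-¼*⅐))/(((-¼*⅐))*(2 - ¼*⅐))) = 1/(90464 + 2*(1 + 73*(-1/28))/((-1/28)*(2 - 1/28))) = 1/(90464 + 2*(-28)*(1 - 73/28)/(55/28)) = 1/(90464 + 2*(-28)*(28/55)*(-45/28)) = 1/(90464 + 504/11) = 1/(995608/11) = 11/995608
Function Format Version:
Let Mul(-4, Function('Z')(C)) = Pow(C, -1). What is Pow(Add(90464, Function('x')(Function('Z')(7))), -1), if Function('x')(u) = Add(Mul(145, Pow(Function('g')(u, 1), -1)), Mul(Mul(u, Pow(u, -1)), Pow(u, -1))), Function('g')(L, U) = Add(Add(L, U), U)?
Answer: Rational(11, 995608) ≈ 1.1049e-5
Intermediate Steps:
Function('g')(L, U) = Add(L, Mul(2, U))
Function('Z')(C) = Mul(Rational(-1, 4), Pow(C, -1))
Function('x')(u) = Add(Pow(u, -1), Mul(145, Pow(Add(2, u), -1))) (Function('x')(u) = Add(Mul(145, Pow(Add(u, Mul(2, 1)), -1)), Mul(Mul(u, Pow(u, -1)), Pow(u, -1))) = Add(Mul(145, Pow(Add(u, 2), -1)), Mul(1, Pow(u, -1))) = Add(Mul(145, Pow(Add(2, u), -1)), Pow(u, -1)) = Add(Pow(u, -1), Mul(145, Pow(Add(2, u), -1))))
Pow(Add(90464, Function('x')(Function('Z')(7))), -1) = Pow(Add(90464, Mul(2, Pow(Mul(Rational(-1, 4), Pow(7, -1)), -1), Pow(Add(2, Mul(Rational(-1, 4), Pow(7, -1))), -1), Add(1, Mul(73, Mul(Rational(-1, 4), Pow(7, -1)))))), -1) = Pow(Add(90464, Mul(2, Pow(Mul(Rational(-1, 4), Rational(1, 7)), -1), Pow(Add(2, Mul(Rational(-1, 4), Rational(1, 7))), -1), Add(1, Mul(73, Mul(Rational(-1, 4), Rational(1, 7)))))), -1) = Pow(Add(90464, Mul(2, Pow(Rational(-1, 28), -1), Pow(Add(2, Rational(-1, 28)), -1), Add(1, Mul(73, Rational(-1, 28))))), -1) = Pow(Add(90464, Mul(2, -28, Pow(Rational(55, 28), -1), Add(1, Rational(-73, 28)))), -1) = Pow(Add(90464, Mul(2, -28, Rational(28, 55), Rational(-45, 28))), -1) = Pow(Add(90464, Rational(504, 11)), -1) = Pow(Rational(995608, 11), -1) = Rational(11, 995608)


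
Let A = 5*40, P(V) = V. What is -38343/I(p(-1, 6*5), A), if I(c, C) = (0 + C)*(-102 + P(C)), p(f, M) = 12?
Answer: -38343/19600 ≈ -1.9563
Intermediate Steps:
A = 200
I(c, C) = C*(-102 + C) (I(c, C) = (0 + C)*(-102 + C) = C*(-102 + C))
-38343/I(p(-1, 6*5), A) = -38343*1/(200*(-102 + 200)) = -38343/(200*98) = -38343/19600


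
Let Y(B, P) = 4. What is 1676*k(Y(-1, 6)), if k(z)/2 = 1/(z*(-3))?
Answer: -838/3 ≈ -279.33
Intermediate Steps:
k(z) = -2/(3*z) (k(z) = 2/((z*(-3))) = 2/((-3*z)) = 2*(-1/(3*z)) = -2/(3*z))
1676*k(Y(-1, 6)) = 1676*(-⅔/4) = 1676*(-⅔*¼) = 1676*(-⅙) = -838/3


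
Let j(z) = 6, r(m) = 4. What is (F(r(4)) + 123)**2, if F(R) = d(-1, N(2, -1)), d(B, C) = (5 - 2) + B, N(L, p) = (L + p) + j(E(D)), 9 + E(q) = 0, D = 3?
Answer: 15625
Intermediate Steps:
E(q) = -9 (E(q) = -9 + 0 = -9)
N(L, p) = 6 + L + p (N(L, p) = (L + p) + 6 = 6 + L + p)
d(B, C) = 3 + B
F(R) = 2 (F(R) = 3 - 1 = 2)
(F(r(4)) + 123)**2 = (2 + 123)**2 = 125**2 = 15625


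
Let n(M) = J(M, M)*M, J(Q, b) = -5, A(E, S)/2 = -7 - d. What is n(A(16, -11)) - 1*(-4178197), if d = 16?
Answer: 4178427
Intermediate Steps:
A(E, S) = -46 (A(E, S) = 2*(-7 - 1*16) = 2*(-7 - 16) = 2*(-23) = -46)
n(M) = -5*M
n(A(16, -11)) - 1*(-4178197) = -5*(-46) - 1*(-4178197) = 230 + 4178197 = 4178427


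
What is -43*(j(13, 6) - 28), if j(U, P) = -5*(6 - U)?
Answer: -301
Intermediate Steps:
j(U, P) = -30 + 5*U
-43*(j(13, 6) - 28) = -43*((-30 + 5*13) - 28) = -43*((-30 + 65) - 28) = -43*(35 - 28) = -43*7 = -301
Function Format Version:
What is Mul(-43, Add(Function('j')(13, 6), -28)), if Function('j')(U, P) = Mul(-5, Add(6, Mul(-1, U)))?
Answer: -301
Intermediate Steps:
Function('j')(U, P) = Add(-30, Mul(5, U))
Mul(-43, Add(Function('j')(13, 6), -28)) = Mul(-43, Add(Add(-30, Mul(5, 13)), -28)) = Mul(-43, Add(Add(-30, 65), -28)) = Mul(-43, Add(35, -28)) = Mul(-43, 7) = -301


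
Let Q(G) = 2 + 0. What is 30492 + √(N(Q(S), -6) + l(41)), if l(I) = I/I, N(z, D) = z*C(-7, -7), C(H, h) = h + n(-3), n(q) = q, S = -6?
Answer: 30492 + I*√19 ≈ 30492.0 + 4.3589*I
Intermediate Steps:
C(H, h) = -3 + h (C(H, h) = h - 3 = -3 + h)
Q(G) = 2
N(z, D) = -10*z (N(z, D) = z*(-3 - 7) = z*(-10) = -10*z)
l(I) = 1
30492 + √(N(Q(S), -6) + l(41)) = 30492 + √(-10*2 + 1) = 30492 + √(-20 + 1) = 30492 + √(-19) = 30492 + I*√19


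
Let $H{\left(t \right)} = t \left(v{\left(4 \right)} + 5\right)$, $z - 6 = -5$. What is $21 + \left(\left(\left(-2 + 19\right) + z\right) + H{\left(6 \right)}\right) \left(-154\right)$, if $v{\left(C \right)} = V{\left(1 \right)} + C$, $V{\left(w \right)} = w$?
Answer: $-11991$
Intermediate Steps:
$v{\left(C \right)} = 1 + C$
$z = 1$ ($z = 6 - 5 = 1$)
$H{\left(t \right)} = 10 t$ ($H{\left(t \right)} = t \left(\left(1 + 4\right) + 5\right) = t \left(5 + 5\right) = t 10 = 10 t$)
$21 + \left(\left(\left(-2 + 19\right) + z\right) + H{\left(6 \right)}\right) \left(-154\right) = 21 + \left(\left(\left(-2 + 19\right) + 1\right) + 10 \cdot 6\right) \left(-154\right) = 21 + \left(\left(17 + 1\right) + 60\right) \left(-154\right) = 21 + \left(18 + 60\right) \left(-154\right) = 21 + 78 \left(-154\right) = 21 - 12012 = -11991$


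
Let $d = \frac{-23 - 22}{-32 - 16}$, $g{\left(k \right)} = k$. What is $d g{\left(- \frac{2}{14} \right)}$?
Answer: $- \frac{15}{112} \approx -0.13393$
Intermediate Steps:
$d = \frac{15}{16}$ ($d = - \frac{45}{-48} = \left(-45\right) \left(- \frac{1}{48}\right) = \frac{15}{16} \approx 0.9375$)
$d g{\left(- \frac{2}{14} \right)} = \frac{15 \left(- \frac{2}{14}\right)}{16} = \frac{15 \left(\left(-2\right) \frac{1}{14}\right)}{16} = \frac{15}{16} \left(- \frac{1}{7}\right) = - \frac{15}{112}$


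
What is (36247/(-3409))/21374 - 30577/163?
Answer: -2227967396643/11876826458 ≈ -187.59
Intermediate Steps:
(36247/(-3409))/21374 - 30577/163 = (36247*(-1/3409))*(1/21374) - 30577*1/163 = -36247/3409*1/21374 - 30577/163 = -36247/72863966 - 30577/163 = -2227967396643/11876826458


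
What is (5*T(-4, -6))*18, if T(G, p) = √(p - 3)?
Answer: 270*I ≈ 270.0*I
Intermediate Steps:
T(G, p) = √(-3 + p)
(5*T(-4, -6))*18 = (5*√(-3 - 6))*18 = (5*√(-9))*18 = (5*(3*I))*18 = (15*I)*18 = 270*I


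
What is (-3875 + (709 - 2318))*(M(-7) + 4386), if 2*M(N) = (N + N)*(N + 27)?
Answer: -23285064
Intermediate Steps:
M(N) = N*(27 + N) (M(N) = ((N + N)*(N + 27))/2 = ((2*N)*(27 + N))/2 = (2*N*(27 + N))/2 = N*(27 + N))
(-3875 + (709 - 2318))*(M(-7) + 4386) = (-3875 + (709 - 2318))*(-7*(27 - 7) + 4386) = (-3875 - 1609)*(-7*20 + 4386) = -5484*(-140 + 4386) = -5484*4246 = -23285064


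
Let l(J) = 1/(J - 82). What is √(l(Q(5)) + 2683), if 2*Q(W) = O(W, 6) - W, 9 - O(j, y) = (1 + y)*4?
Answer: √23706894/94 ≈ 51.798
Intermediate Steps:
O(j, y) = 5 - 4*y (O(j, y) = 9 - (1 + y)*4 = 9 - (4 + 4*y) = 9 + (-4 - 4*y) = 5 - 4*y)
Q(W) = -19/2 - W/2 (Q(W) = ((5 - 4*6) - W)/2 = ((5 - 24) - W)/2 = (-19 - W)/2 = -19/2 - W/2)
l(J) = 1/(-82 + J)
√(l(Q(5)) + 2683) = √(1/(-82 + (-19/2 - ½*5)) + 2683) = √(1/(-82 + (-19/2 - 5/2)) + 2683) = √(1/(-82 - 12) + 2683) = √(1/(-94) + 2683) = √(-1/94 + 2683) = √(252201/94) = √23706894/94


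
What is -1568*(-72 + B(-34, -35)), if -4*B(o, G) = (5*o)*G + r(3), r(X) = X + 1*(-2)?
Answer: 2445688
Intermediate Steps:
r(X) = -2 + X (r(X) = X - 2 = -2 + X)
B(o, G) = -1/4 - 5*G*o/4 (B(o, G) = -((5*o)*G + (-2 + 3))/4 = -(5*G*o + 1)/4 = -(1 + 5*G*o)/4 = -1/4 - 5*G*o/4)
-1568*(-72 + B(-34, -35)) = -1568*(-72 + (-1/4 - 5/4*(-35)*(-34))) = -1568*(-72 + (-1/4 - 2975/2)) = -1568*(-72 - 5951/4) = -1568*(-6239/4) = 2445688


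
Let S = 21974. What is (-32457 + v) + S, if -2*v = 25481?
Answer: -46447/2 ≈ -23224.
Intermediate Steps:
v = -25481/2 (v = -½*25481 = -25481/2 ≈ -12741.)
(-32457 + v) + S = (-32457 - 25481/2) + 21974 = -90395/2 + 21974 = -46447/2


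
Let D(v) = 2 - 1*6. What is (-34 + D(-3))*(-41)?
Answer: 1558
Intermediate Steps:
D(v) = -4 (D(v) = 2 - 6 = -4)
(-34 + D(-3))*(-41) = (-34 - 4)*(-41) = -38*(-41) = 1558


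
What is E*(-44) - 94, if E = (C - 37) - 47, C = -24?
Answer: 4658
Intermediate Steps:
E = -108 (E = (-24 - 37) - 47 = -61 - 47 = -108)
E*(-44) - 94 = -108*(-44) - 94 = 4752 - 94 = 4658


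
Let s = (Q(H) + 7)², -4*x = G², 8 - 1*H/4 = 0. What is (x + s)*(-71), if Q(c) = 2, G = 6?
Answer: -5112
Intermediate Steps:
H = 32 (H = 32 - 4*0 = 32 + 0 = 32)
x = -9 (x = -¼*6² = -¼*36 = -9)
s = 81 (s = (2 + 7)² = 9² = 81)
(x + s)*(-71) = (-9 + 81)*(-71) = 72*(-71) = -5112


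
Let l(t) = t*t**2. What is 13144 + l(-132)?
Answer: -2286824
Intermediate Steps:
l(t) = t**3
13144 + l(-132) = 13144 + (-132)**3 = 13144 - 2299968 = -2286824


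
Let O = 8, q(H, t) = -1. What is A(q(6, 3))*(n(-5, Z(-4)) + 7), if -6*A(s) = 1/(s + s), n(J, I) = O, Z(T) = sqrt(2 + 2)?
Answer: 5/4 ≈ 1.2500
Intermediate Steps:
Z(T) = 2 (Z(T) = sqrt(4) = 2)
n(J, I) = 8
A(s) = -1/(12*s) (A(s) = -1/(6*(s + s)) = -1/(2*s)/6 = -1/(12*s))
A(q(6, 3))*(n(-5, Z(-4)) + 7) = (-1/12/(-1))*(8 + 7) = -1/12*(-1)*15 = (1/12)*15 = 5/4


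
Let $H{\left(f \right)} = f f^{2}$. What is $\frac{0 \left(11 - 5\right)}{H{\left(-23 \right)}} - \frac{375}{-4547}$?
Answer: $\frac{375}{4547} \approx 0.082472$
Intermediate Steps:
$H{\left(f \right)} = f^{3}$
$\frac{0 \left(11 - 5\right)}{H{\left(-23 \right)}} - \frac{375}{-4547} = \frac{0 \left(11 - 5\right)}{\left(-23\right)^{3}} - \frac{375}{-4547} = \frac{0 \cdot 6}{-12167} - - \frac{375}{4547} = 0 \left(- \frac{1}{12167}\right) + \frac{375}{4547} = 0 + \frac{375}{4547} = \frac{375}{4547}$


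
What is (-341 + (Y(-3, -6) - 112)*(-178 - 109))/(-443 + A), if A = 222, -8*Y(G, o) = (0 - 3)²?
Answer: -257007/1768 ≈ -145.37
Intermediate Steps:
Y(G, o) = -9/8 (Y(G, o) = -(0 - 3)²/8 = -⅛*(-3)² = -⅛*9 = -9/8)
(-341 + (Y(-3, -6) - 112)*(-178 - 109))/(-443 + A) = (-341 + (-9/8 - 112)*(-178 - 109))/(-443 + 222) = (-341 - 905/8*(-287))/(-221) = (-341 + 259735/8)*(-1/221) = (257007/8)*(-1/221) = -257007/1768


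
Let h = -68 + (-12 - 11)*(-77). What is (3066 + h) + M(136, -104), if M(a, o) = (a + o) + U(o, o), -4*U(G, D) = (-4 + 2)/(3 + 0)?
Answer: 28807/6 ≈ 4801.2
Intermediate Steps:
h = 1703 (h = -68 - 23*(-77) = -68 + 1771 = 1703)
U(G, D) = 1/6 (U(G, D) = -(-4 + 2)/(4*(3 + 0)) = -(-1)/(2*3) = -1/4*(-2/3) = 1/6)
M(a, o) = 1/6 + a + o (M(a, o) = (a + o) + 1/6 = 1/6 + a + o)
(3066 + h) + M(136, -104) = (3066 + 1703) + (1/6 + 136 - 104) = 4769 + 193/6 = 28807/6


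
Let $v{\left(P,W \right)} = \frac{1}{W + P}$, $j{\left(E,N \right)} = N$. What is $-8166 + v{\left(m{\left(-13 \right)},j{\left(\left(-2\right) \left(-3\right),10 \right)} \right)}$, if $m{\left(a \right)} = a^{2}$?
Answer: $- \frac{1461713}{179} \approx -8166.0$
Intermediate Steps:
$v{\left(P,W \right)} = \frac{1}{P + W}$
$-8166 + v{\left(m{\left(-13 \right)},j{\left(\left(-2\right) \left(-3\right),10 \right)} \right)} = -8166 + \frac{1}{\left(-13\right)^{2} + 10} = -8166 + \frac{1}{169 + 10} = -8166 + \frac{1}{179} = - \frac{1461713}{179}$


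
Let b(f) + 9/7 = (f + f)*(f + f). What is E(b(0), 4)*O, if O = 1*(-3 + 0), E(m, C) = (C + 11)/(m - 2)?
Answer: 315/23 ≈ 13.696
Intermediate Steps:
b(f) = -9/7 + 4*f**2 (b(f) = -9/7 + (f + f)*(f + f) = -9/7 + (2*f)*(2*f) = -9/7 + 4*f**2)
E(m, C) = (11 + C)/(-2 + m)
O = -3 (O = 1*(-3) = -3)
E(b(0), 4)*O = ((11 + 4)/(-2 + (-9/7 + 4*0**2)))*(-3) = (15/(-2 + (-9/7 + 4*0)))*(-3) = (15/(-2 + (-9/7 + 0)))*(-3) = (15/(-2 - 9/7))*(-3) = (15/(-23/7))*(-3) = -7/23*15*(-3) = -105/23*(-3) = 315/23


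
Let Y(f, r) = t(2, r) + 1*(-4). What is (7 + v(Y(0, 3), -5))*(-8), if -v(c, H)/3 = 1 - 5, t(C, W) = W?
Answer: -152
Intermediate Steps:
Y(f, r) = -4 + r (Y(f, r) = r + 1*(-4) = r - 4 = -4 + r)
v(c, H) = 12 (v(c, H) = -3*(1 - 5) = -3*(-4) = 12)
(7 + v(Y(0, 3), -5))*(-8) = (7 + 12)*(-8) = 19*(-8) = -152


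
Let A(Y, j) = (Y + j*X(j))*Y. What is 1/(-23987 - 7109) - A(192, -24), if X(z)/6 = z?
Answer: -21780135937/31096 ≈ -7.0042e+5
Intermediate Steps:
X(z) = 6*z
A(Y, j) = Y*(Y + 6*j²) (A(Y, j) = (Y + j*(6*j))*Y = (Y + 6*j²)*Y = Y*(Y + 6*j²))
1/(-23987 - 7109) - A(192, -24) = 1/(-23987 - 7109) - 192*(192 + 6*(-24)²) = 1/(-31096) - 192*(192 + 6*576) = -1/31096 - 192*(192 + 3456) = -1/31096 - 192*3648 = -1/31096 - 1*700416 = -1/31096 - 700416 = -21780135937/31096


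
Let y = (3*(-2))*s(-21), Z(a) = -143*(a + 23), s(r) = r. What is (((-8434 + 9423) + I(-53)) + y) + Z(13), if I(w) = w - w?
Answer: -4033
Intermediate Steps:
I(w) = 0
Z(a) = -3289 - 143*a (Z(a) = -143*(23 + a) = -3289 - 143*a)
y = 126 (y = (3*(-2))*(-21) = -6*(-21) = 126)
(((-8434 + 9423) + I(-53)) + y) + Z(13) = (((-8434 + 9423) + 0) + 126) + (-3289 - 143*13) = ((989 + 0) + 126) + (-3289 - 1859) = (989 + 126) - 5148 = 1115 - 5148 = -4033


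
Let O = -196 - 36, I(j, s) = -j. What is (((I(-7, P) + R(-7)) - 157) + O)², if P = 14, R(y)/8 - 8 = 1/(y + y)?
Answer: 4972900/49 ≈ 1.0149e+5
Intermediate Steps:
R(y) = 64 + 4/y (R(y) = 64 + 8/(y + y) = 64 + 8/((2*y)) = 64 + 8*(1/(2*y)) = 64 + 4/y)
O = -232
(((I(-7, P) + R(-7)) - 157) + O)² = (((-1*(-7) + (64 + 4/(-7))) - 157) - 232)² = (((7 + (64 + 4*(-⅐))) - 157) - 232)² = (((7 + (64 - 4/7)) - 157) - 232)² = (((7 + 444/7) - 157) - 232)² = ((493/7 - 157) - 232)² = (-606/7 - 232)² = (-2230/7)² = 4972900/49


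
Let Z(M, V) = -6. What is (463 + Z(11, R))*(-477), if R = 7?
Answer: -217989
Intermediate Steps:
(463 + Z(11, R))*(-477) = (463 - 6)*(-477) = 457*(-477) = -217989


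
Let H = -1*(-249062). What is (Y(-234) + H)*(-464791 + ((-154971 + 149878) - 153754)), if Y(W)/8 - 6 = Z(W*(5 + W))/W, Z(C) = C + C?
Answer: -153069452548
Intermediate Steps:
Z(C) = 2*C
H = 249062
Y(W) = 128 + 16*W (Y(W) = 48 + 8*((2*(W*(5 + W)))/W) = 48 + 8*((2*W*(5 + W))/W) = 48 + 8*(10 + 2*W) = 48 + (80 + 16*W) = 128 + 16*W)
(Y(-234) + H)*(-464791 + ((-154971 + 149878) - 153754)) = ((128 + 16*(-234)) + 249062)*(-464791 + ((-154971 + 149878) - 153754)) = ((128 - 3744) + 249062)*(-464791 + (-5093 - 153754)) = (-3616 + 249062)*(-464791 - 158847) = 245446*(-623638) = -153069452548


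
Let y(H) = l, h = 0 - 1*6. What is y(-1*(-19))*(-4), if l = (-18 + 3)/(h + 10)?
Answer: 15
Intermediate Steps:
h = -6 (h = 0 - 6 = -6)
l = -15/4 (l = (-18 + 3)/(-6 + 10) = -15/4 ≈ -3.7500)
y(H) = -15/4
y(-1*(-19))*(-4) = -15/4*(-4) = 15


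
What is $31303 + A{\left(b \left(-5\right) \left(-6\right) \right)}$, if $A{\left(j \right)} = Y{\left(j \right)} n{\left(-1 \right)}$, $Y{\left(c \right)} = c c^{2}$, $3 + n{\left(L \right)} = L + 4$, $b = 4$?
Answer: $31303$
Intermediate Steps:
$n{\left(L \right)} = 1 + L$ ($n{\left(L \right)} = -3 + \left(L + 4\right) = -3 + \left(4 + L\right) = 1 + L$)
$Y{\left(c \right)} = c^{3}$
$A{\left(j \right)} = 0$ ($A{\left(j \right)} = j^{3} \left(1 - 1\right) = j^{3} \cdot 0 = 0$)
$31303 + A{\left(b \left(-5\right) \left(-6\right) \right)} = 31303 + 0 = 31303$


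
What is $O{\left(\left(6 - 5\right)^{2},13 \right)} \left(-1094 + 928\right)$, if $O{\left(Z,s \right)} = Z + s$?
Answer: $-2324$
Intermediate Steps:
$O{\left(\left(6 - 5\right)^{2},13 \right)} \left(-1094 + 928\right) = \left(\left(6 - 5\right)^{2} + 13\right) \left(-1094 + 928\right) = \left(1^{2} + 13\right) \left(-166\right) = \left(1 + 13\right) \left(-166\right) = 14 \left(-166\right) = -2324$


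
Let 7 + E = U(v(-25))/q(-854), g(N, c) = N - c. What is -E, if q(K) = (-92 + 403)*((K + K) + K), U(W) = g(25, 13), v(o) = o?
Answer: 929581/132797 ≈ 7.0000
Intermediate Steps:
U(W) = 12 (U(W) = 25 - 1*13 = 25 - 13 = 12)
q(K) = 933*K (q(K) = 311*(2*K + K) = 311*(3*K) = 933*K)
E = -929581/132797 (E = -7 + 12/((933*(-854))) = -7 + 12/(-796782) = -7 + 12*(-1/796782) = -7 - 2/132797 = -929581/132797 ≈ -7.0000)
-E = -1*(-929581/132797) = 929581/132797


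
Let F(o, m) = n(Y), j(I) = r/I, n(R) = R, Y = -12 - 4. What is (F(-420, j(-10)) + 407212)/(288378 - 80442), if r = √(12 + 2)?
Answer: 11311/5776 ≈ 1.9583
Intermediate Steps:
r = √14 ≈ 3.7417
Y = -16
j(I) = √14/I
F(o, m) = -16
(F(-420, j(-10)) + 407212)/(288378 - 80442) = (-16 + 407212)/(288378 - 80442) = 407196/207936 = 407196*(1/207936) = 11311/5776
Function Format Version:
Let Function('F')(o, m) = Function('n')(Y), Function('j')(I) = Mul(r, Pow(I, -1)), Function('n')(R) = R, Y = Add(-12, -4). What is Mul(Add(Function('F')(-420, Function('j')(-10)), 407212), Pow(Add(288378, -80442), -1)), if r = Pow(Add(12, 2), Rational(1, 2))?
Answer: Rational(11311, 5776) ≈ 1.9583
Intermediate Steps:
r = Pow(14, Rational(1, 2)) ≈ 3.7417
Y = -16
Function('j')(I) = Mul(Pow(14, Rational(1, 2)), Pow(I, -1))
Function('F')(o, m) = -16
Mul(Add(Function('F')(-420, Function('j')(-10)), 407212), Pow(Add(288378, -80442), -1)) = Mul(Add(-16, 407212), Pow(Add(288378, -80442), -1)) = Mul(407196, Pow(207936, -1)) = Mul(407196, Rational(1, 207936)) = Rational(11311, 5776)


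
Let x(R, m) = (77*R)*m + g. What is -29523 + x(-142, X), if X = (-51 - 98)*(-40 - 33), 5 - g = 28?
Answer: -118958664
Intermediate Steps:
g = -23 (g = 5 - 1*28 = 5 - 28 = -23)
X = 10877 (X = -149*(-73) = 10877)
x(R, m) = -23 + 77*R*m (x(R, m) = (77*R)*m - 23 = 77*R*m - 23 = -23 + 77*R*m)
-29523 + x(-142, X) = -29523 + (-23 + 77*(-142)*10877) = -29523 + (-23 - 118929118) = -29523 - 118929141 = -118958664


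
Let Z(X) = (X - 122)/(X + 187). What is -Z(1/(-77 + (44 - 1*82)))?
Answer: 4677/7168 ≈ 0.65248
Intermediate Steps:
Z(X) = (-122 + X)/(187 + X)
-Z(1/(-77 + (44 - 1*82))) = -(-122 + 1/(-77 + (44 - 1*82)))/(187 + 1/(-77 + (44 - 1*82))) = -(-122 + 1/(-77 + (44 - 82)))/(187 + 1/(-77 + (44 - 82))) = -(-122 + 1/(-77 - 38))/(187 + 1/(-77 - 38)) = -(-122 + 1/(-115))/(187 + 1/(-115)) = -(-122 - 1/115)/(187 - 1/115) = -(-14031)/(21504/115*115) = -115*(-14031)/(21504*115) = -1*(-4677/7168) = 4677/7168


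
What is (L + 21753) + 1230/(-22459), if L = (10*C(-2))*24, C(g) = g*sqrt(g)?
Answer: 488549397/22459 - 480*I*sqrt(2) ≈ 21753.0 - 678.82*I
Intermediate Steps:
C(g) = g**(3/2)
L = -480*I*sqrt(2) (L = (10*(-2)**(3/2))*24 = (10*(-2*I*sqrt(2)))*24 = -20*I*sqrt(2)*24 = -480*I*sqrt(2) ≈ -678.82*I)
(L + 21753) + 1230/(-22459) = (-480*I*sqrt(2) + 21753) + 1230/(-22459) = (21753 - 480*I*sqrt(2)) + 1230*(-1/22459) = (21753 - 480*I*sqrt(2)) - 1230/22459 = 488549397/22459 - 480*I*sqrt(2)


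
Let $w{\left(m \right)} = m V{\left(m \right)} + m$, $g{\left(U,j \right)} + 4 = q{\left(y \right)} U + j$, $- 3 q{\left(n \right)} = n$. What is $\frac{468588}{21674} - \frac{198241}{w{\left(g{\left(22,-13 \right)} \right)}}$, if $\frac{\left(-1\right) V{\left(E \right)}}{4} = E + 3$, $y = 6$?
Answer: $\frac{5478358339}{154026281} \approx 35.568$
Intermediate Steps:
$V{\left(E \right)} = -12 - 4 E$ ($V{\left(E \right)} = - 4 \left(E + 3\right) = - 4 \left(3 + E\right) = -12 - 4 E$)
$q{\left(n \right)} = - \frac{n}{3}$
$g{\left(U,j \right)} = -4 + j - 2 U$ ($g{\left(U,j \right)} = -4 + \left(\left(- \frac{1}{3}\right) 6 U + j\right) = -4 - \left(- j + 2 U\right) = -4 + j - 2 U$)
$w{\left(m \right)} = m + m \left(-12 - 4 m\right)$ ($w{\left(m \right)} = m \left(-12 - 4 m\right) + m = m + m \left(-12 - 4 m\right)$)
$\frac{468588}{21674} - \frac{198241}{w{\left(g{\left(22,-13 \right)} \right)}} = \frac{468588}{21674} - \frac{198241}{\left(-1\right) \left(-4 - 13 - 44\right) \left(11 + 4 \left(-4 - 13 - 44\right)\right)} = 468588 \cdot \frac{1}{21674} - \frac{198241}{\left(-1\right) \left(-4 - 13 - 44\right) \left(11 + 4 \left(-4 - 13 - 44\right)\right)} = \frac{234294}{10837} - \frac{198241}{\left(-1\right) \left(-61\right) \left(11 + 4 \left(-61\right)\right)} = \frac{234294}{10837} - \frac{198241}{\left(-1\right) \left(-61\right) \left(11 - 244\right)} = \frac{234294}{10837} - \frac{198241}{\left(-1\right) \left(-61\right) \left(-233\right)} = \frac{234294}{10837} - \frac{198241}{-14213} = \frac{234294}{10837} - - \frac{198241}{14213} = \frac{234294}{10837} + \frac{198241}{14213} = \frac{5478358339}{154026281}$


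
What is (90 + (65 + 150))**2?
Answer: 93025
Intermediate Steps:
(90 + (65 + 150))**2 = (90 + 215)**2 = 305**2 = 93025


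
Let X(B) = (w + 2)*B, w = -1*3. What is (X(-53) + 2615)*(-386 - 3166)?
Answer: -9476736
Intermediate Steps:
w = -3
X(B) = -B (X(B) = (-3 + 2)*B = -B)
(X(-53) + 2615)*(-386 - 3166) = (-1*(-53) + 2615)*(-386 - 3166) = (53 + 2615)*(-3552) = 2668*(-3552) = -9476736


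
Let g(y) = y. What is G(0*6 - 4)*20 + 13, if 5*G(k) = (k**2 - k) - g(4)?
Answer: 77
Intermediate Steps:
G(k) = -4/5 - k/5 + k**2/5 (G(k) = ((k**2 - k) - 1*4)/5 = ((k**2 - k) - 4)/5 = (-4 + k**2 - k)/5 = -4/5 - k/5 + k**2/5)
G(0*6 - 4)*20 + 13 = (-4/5 - (0*6 - 4)/5 + (0*6 - 4)**2/5)*20 + 13 = (-4/5 - (0 - 4)/5 + (0 - 4)**2/5)*20 + 13 = (-4/5 - 1/5*(-4) + (1/5)*(-4)**2)*20 + 13 = (-4/5 + 4/5 + (1/5)*16)*20 + 13 = (-4/5 + 4/5 + 16/5)*20 + 13 = (16/5)*20 + 13 = 64 + 13 = 77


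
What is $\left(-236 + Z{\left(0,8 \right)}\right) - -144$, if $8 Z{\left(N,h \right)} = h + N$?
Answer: $-91$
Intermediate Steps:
$Z{\left(N,h \right)} = \frac{N}{8} + \frac{h}{8}$ ($Z{\left(N,h \right)} = \frac{h + N}{8} = \frac{N + h}{8} = \frac{N}{8} + \frac{h}{8}$)
$\left(-236 + Z{\left(0,8 \right)}\right) - -144 = \left(-236 + \left(\frac{1}{8} \cdot 0 + \frac{1}{8} \cdot 8\right)\right) - -144 = \left(-236 + \left(0 + 1\right)\right) + 144 = \left(-236 + 1\right) + 144 = -235 + 144 = -91$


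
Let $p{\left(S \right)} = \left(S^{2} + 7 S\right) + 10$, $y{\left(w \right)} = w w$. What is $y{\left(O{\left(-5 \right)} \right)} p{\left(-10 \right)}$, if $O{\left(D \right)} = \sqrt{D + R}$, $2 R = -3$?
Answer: $-260$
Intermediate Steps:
$R = - \frac{3}{2}$ ($R = \frac{1}{2} \left(-3\right) = - \frac{3}{2} \approx -1.5$)
$O{\left(D \right)} = \sqrt{- \frac{3}{2} + D}$ ($O{\left(D \right)} = \sqrt{D - \frac{3}{2}} = \sqrt{- \frac{3}{2} + D}$)
$y{\left(w \right)} = w^{2}$
$p{\left(S \right)} = 10 + S^{2} + 7 S$
$y{\left(O{\left(-5 \right)} \right)} p{\left(-10 \right)} = \left(\frac{\sqrt{-6 + 4 \left(-5\right)}}{2}\right)^{2} \left(10 + \left(-10\right)^{2} + 7 \left(-10\right)\right) = \left(\frac{\sqrt{-6 - 20}}{2}\right)^{2} \left(10 + 100 - 70\right) = \left(\frac{\sqrt{-26}}{2}\right)^{2} \cdot 40 = \left(\frac{i \sqrt{26}}{2}\right)^{2} \cdot 40 = \left(- \frac{13}{2}\right) 40 = -260$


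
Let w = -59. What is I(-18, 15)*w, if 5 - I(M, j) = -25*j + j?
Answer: -21535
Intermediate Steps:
I(M, j) = 5 + 24*j (I(M, j) = 5 - (-25*j + j) = 5 - (-24)*j = 5 + 24*j)
I(-18, 15)*w = (5 + 24*15)*(-59) = (5 + 360)*(-59) = 365*(-59) = -21535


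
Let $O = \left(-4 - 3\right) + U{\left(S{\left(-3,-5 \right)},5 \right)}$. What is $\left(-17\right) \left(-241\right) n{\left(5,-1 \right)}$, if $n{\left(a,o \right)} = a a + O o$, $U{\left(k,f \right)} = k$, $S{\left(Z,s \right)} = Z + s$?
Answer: $163880$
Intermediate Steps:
$O = -15$ ($O = \left(-4 - 3\right) - 8 = -7 - 8 = -15$)
$n{\left(a,o \right)} = a^{2} - 15 o$ ($n{\left(a,o \right)} = a a - 15 o = a^{2} - 15 o$)
$\left(-17\right) \left(-241\right) n{\left(5,-1 \right)} = \left(-17\right) \left(-241\right) \left(5^{2} - -15\right) = 4097 \left(25 + 15\right) = 4097 \cdot 40 = 163880$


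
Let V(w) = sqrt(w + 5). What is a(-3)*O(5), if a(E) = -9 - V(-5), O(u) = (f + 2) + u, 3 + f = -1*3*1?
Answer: -9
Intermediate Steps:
f = -6 (f = -3 - 1*3*1 = -3 - 3*1 = -3 - 3 = -6)
V(w) = sqrt(5 + w)
O(u) = -4 + u (O(u) = (-6 + 2) + u = -4 + u)
a(E) = -9 (a(E) = -9 - sqrt(5 - 5) = -9 - sqrt(0) = -9 - 1*0 = -9 + 0 = -9)
a(-3)*O(5) = -9*(-4 + 5) = -9*1 = -9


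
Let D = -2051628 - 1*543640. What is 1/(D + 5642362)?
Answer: 1/3047094 ≈ 3.2818e-7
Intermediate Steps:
D = -2595268 (D = -2051628 - 543640 = -2595268)
1/(D + 5642362) = 1/(-2595268 + 5642362) = 1/3047094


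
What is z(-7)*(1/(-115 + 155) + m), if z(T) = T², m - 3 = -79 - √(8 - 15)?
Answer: -148911/40 - 49*I*√7 ≈ -3722.8 - 129.64*I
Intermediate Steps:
m = -76 - I*√7 (m = 3 + (-79 - √(8 - 15)) = 3 + (-79 - √(-7)) = 3 + (-79 - I*√7) = -76 - I*√7 ≈ -76.0 - 2.6458*I)
z(-7)*(1/(-115 + 155) + m) = (-7)²*(1/(-115 + 155) + (-76 - I*√7)) = 49*(1/40 + (-76 - I*√7)) = 49*(-3039/40 - I*√7) = -148911/40 - 49*I*√7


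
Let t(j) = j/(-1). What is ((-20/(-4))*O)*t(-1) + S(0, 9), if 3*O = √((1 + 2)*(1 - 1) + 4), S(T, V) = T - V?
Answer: -17/3 ≈ -5.6667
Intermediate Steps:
t(j) = -j (t(j) = j*(-1) = -j)
O = ⅔ (O = √((1 + 2)*(1 - 1) + 4)/3 = √(3*0 + 4)/3 = √(0 + 4)/3 = √4/3 = (⅓)*2 = ⅔ ≈ 0.66667)
((-20/(-4))*O)*t(-1) + S(0, 9) = (-20/(-4)*(⅔))*(-1*(-1)) + (0 - 1*9) = (-20*(-¼)*(⅔))*1 + (0 - 9) = (5*(⅔))*1 - 9 = (10/3)*1 - 9 = 10/3 - 9 = -17/3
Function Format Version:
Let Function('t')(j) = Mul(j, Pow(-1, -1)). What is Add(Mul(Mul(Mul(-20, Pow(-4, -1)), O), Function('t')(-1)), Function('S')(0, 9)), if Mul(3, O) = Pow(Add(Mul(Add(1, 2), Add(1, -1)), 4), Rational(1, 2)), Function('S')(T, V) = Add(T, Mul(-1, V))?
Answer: Rational(-17, 3) ≈ -5.6667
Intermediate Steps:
Function('t')(j) = Mul(-1, j) (Function('t')(j) = Mul(j, -1) = Mul(-1, j))
O = Rational(2, 3) (O = Mul(Rational(1, 3), Pow(Add(Mul(Add(1, 2), Add(1, -1)), 4), Rational(1, 2))) = Mul(Rational(1, 3), Pow(Add(Mul(3, 0), 4), Rational(1, 2))) = Mul(Rational(1, 3), Pow(Add(0, 4), Rational(1, 2))) = Mul(Rational(1, 3), Pow(4, Rational(1, 2))) = Mul(Rational(1, 3), 2) = Rational(2, 3) ≈ 0.66667)
Add(Mul(Mul(Mul(-20, Pow(-4, -1)), O), Function('t')(-1)), Function('S')(0, 9)) = Add(Mul(Mul(Mul(-20, Pow(-4, -1)), Rational(2, 3)), Mul(-1, -1)), Add(0, Mul(-1, 9))) = Add(Mul(Mul(Mul(-20, Rational(-1, 4)), Rational(2, 3)), 1), Add(0, -9)) = Add(Mul(Mul(5, Rational(2, 3)), 1), -9) = Add(Mul(Rational(10, 3), 1), -9) = Add(Rational(10, 3), -9) = Rational(-17, 3)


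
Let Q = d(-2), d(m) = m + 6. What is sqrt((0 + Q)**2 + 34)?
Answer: 5*sqrt(2) ≈ 7.0711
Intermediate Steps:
d(m) = 6 + m
Q = 4 (Q = 6 - 2 = 4)
sqrt((0 + Q)**2 + 34) = sqrt((0 + 4)**2 + 34) = sqrt(4**2 + 34) = sqrt(16 + 34) = sqrt(50) = 5*sqrt(2)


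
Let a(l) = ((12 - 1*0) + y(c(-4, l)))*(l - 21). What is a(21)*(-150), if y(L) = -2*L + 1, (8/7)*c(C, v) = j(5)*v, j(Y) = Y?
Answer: 0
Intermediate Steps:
c(C, v) = 35*v/8 (c(C, v) = 7*(5*v)/8 = 35*v/8)
y(L) = 1 - 2*L
a(l) = (-21 + l)*(13 - 35*l/4) (a(l) = ((12 - 1*0) + (1 - 35*l/4))*(l - 21) = ((12 + 0) + (1 - 35*l/4))*(-21 + l) = (12 + (1 - 35*l/4))*(-21 + l) = (13 - 35*l/4)*(-21 + l) = (-21 + l)*(13 - 35*l/4))
a(21)*(-150) = (-273 - 35/4*21² + (787/4)*21)*(-150) = (-273 - 35/4*441 + 16527/4)*(-150) = (-273 - 15435/4 + 16527/4)*(-150) = 0*(-150) = 0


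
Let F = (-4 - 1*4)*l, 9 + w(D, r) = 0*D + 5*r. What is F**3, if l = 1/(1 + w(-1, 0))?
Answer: 1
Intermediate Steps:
w(D, r) = -9 + 5*r (w(D, r) = -9 + (0*D + 5*r) = -9 + (0 + 5*r) = -9 + 5*r)
l = -1/8 (l = 1/(1 + (-9 + 5*0)) = 1/(1 + (-9 + 0)) = 1/(1 - 9) = 1/(-8) = -1/8 ≈ -0.12500)
F = 1 (F = (-4 - 1*4)*(-1/8) = (-4 - 4)*(-1/8) = -8*(-1/8) = 1)
F**3 = 1**3 = 1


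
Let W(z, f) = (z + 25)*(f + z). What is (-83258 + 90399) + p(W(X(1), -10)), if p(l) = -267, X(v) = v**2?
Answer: 6874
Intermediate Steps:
W(z, f) = (25 + z)*(f + z)
(-83258 + 90399) + p(W(X(1), -10)) = (-83258 + 90399) - 267 = 7141 - 267 = 6874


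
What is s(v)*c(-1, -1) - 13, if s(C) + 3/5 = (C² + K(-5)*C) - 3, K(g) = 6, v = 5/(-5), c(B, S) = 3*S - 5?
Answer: 279/5 ≈ 55.800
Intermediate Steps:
c(B, S) = -5 + 3*S
v = -1 (v = 5*(-⅕) = -1)
s(C) = -18/5 + C² + 6*C (s(C) = -⅗ + ((C² + 6*C) - 3) = -⅗ + (-3 + C² + 6*C) = -18/5 + C² + 6*C)
s(v)*c(-1, -1) - 13 = (-18/5 + (-1)² + 6*(-1))*(-5 + 3*(-1)) - 13 = (-18/5 + 1 - 6)*(-5 - 3) - 13 = -43/5*(-8) - 13 = 344/5 - 13 = 279/5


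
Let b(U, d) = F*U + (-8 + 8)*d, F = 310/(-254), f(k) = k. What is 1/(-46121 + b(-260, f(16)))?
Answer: -127/5817067 ≈ -2.1832e-5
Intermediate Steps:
F = -155/127 (F = 310*(-1/254) = -155/127 ≈ -1.2205)
b(U, d) = -155*U/127 (b(U, d) = -155*U/127 + (-8 + 8)*d = -155*U/127 + 0*d = -155*U/127 + 0 = -155*U/127)
1/(-46121 + b(-260, f(16))) = 1/(-46121 - 155/127*(-260)) = 1/(-46121 + 40300/127) = 1/(-5817067/127) = -127/5817067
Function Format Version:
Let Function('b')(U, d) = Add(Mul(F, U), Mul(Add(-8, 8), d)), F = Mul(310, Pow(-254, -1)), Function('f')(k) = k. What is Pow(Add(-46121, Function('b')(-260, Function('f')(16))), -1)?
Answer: Rational(-127, 5817067) ≈ -2.1832e-5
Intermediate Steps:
F = Rational(-155, 127) (F = Mul(310, Rational(-1, 254)) = Rational(-155, 127) ≈ -1.2205)
Function('b')(U, d) = Mul(Rational(-155, 127), U) (Function('b')(U, d) = Add(Mul(Rational(-155, 127), U), Mul(Add(-8, 8), d)) = Add(Mul(Rational(-155, 127), U), Mul(0, d)) = Add(Mul(Rational(-155, 127), U), 0) = Mul(Rational(-155, 127), U))
Pow(Add(-46121, Function('b')(-260, Function('f')(16))), -1) = Pow(Add(-46121, Mul(Rational(-155, 127), -260)), -1) = Pow(Add(-46121, Rational(40300, 127)), -1) = Pow(Rational(-5817067, 127), -1) = Rational(-127, 5817067)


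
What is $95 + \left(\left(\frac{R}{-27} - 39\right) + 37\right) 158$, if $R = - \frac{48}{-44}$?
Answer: $- \frac{22511}{99} \approx -227.38$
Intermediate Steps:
$R = \frac{12}{11}$ ($R = \left(-48\right) \left(- \frac{1}{44}\right) = \frac{12}{11} \approx 1.0909$)
$95 + \left(\left(\frac{R}{-27} - 39\right) + 37\right) 158 = 95 + \left(\left(\frac{12}{11 \left(-27\right)} - 39\right) + 37\right) 158 = 95 + \left(\left(\frac{12}{11} \left(- \frac{1}{27}\right) - 39\right) + 37\right) 158 = 95 + \left(\left(- \frac{4}{99} - 39\right) + 37\right) 158 = 95 + \left(- \frac{3865}{99} + 37\right) 158 = 95 - \frac{31916}{99} = - \frac{22511}{99}$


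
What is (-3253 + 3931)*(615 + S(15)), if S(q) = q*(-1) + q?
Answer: 416970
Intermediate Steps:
S(q) = 0 (S(q) = -q + q = 0)
(-3253 + 3931)*(615 + S(15)) = (-3253 + 3931)*(615 + 0) = 678*615 = 416970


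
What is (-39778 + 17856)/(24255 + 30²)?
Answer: -21922/25155 ≈ -0.87148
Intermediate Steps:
(-39778 + 17856)/(24255 + 30²) = -21922/(24255 + 900) = -21922/25155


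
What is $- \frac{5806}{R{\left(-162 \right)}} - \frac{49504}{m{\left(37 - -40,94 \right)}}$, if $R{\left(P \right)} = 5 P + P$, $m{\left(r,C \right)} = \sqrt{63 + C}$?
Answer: $\frac{2903}{486} - \frac{49504 \sqrt{157}}{157} \approx -3944.9$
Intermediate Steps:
$R{\left(P \right)} = 6 P$
$- \frac{5806}{R{\left(-162 \right)}} - \frac{49504}{m{\left(37 - -40,94 \right)}} = - \frac{5806}{6 \left(-162\right)} - \frac{49504}{\sqrt{63 + 94}} = - \frac{5806}{-972} - \frac{49504}{\sqrt{157}} = \left(-5806\right) \left(- \frac{1}{972}\right) - 49504 \frac{\sqrt{157}}{157} = \frac{2903}{486} - \frac{49504 \sqrt{157}}{157}$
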